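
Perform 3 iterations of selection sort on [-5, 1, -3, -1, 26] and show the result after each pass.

Pass 1: Select minimum -5 at index 0, swap -> [-5, 1, -3, -1, 26]
Pass 2: Select minimum -3 at index 2, swap -> [-5, -3, 1, -1, 26]
Pass 3: Select minimum -1 at index 3, swap -> [-5, -3, -1, 1, 26]


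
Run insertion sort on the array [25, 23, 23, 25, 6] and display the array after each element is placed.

First element 25 is already 'sorted'
Insert 23: shifted 1 elements -> [23, 25, 23, 25, 6]
Insert 23: shifted 1 elements -> [23, 23, 25, 25, 6]
Insert 25: shifted 0 elements -> [23, 23, 25, 25, 6]
Insert 6: shifted 4 elements -> [6, 23, 23, 25, 25]


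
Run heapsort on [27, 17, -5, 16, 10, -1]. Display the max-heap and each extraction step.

Build heap: [27, 17, -1, 16, 10, -5]
Extract 27: [17, 16, -1, -5, 10, 27]
Extract 17: [16, 10, -1, -5, 17, 27]
Extract 16: [10, -5, -1, 16, 17, 27]
Extract 10: [-1, -5, 10, 16, 17, 27]
Extract -1: [-5, -1, 10, 16, 17, 27]


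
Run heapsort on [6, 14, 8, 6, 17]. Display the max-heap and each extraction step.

Build heap: [17, 14, 8, 6, 6]
Extract 17: [14, 6, 8, 6, 17]
Extract 14: [8, 6, 6, 14, 17]
Extract 8: [6, 6, 8, 14, 17]
Extract 6: [6, 6, 8, 14, 17]


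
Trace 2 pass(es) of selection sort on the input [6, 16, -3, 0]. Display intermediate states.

Pass 1: Select minimum -3 at index 2, swap -> [-3, 16, 6, 0]
Pass 2: Select minimum 0 at index 3, swap -> [-3, 0, 6, 16]


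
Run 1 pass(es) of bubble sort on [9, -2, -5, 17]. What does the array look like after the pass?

After pass 1: [-2, -5, 9, 17] (2 swaps)
Total swaps: 2


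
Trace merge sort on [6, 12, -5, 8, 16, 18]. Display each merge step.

Divide and conquer:
  Merge [12] + [-5] -> [-5, 12]
  Merge [6] + [-5, 12] -> [-5, 6, 12]
  Merge [16] + [18] -> [16, 18]
  Merge [8] + [16, 18] -> [8, 16, 18]
  Merge [-5, 6, 12] + [8, 16, 18] -> [-5, 6, 8, 12, 16, 18]


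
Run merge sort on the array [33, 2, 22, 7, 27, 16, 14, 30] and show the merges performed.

Divide and conquer:
  Merge [33] + [2] -> [2, 33]
  Merge [22] + [7] -> [7, 22]
  Merge [2, 33] + [7, 22] -> [2, 7, 22, 33]
  Merge [27] + [16] -> [16, 27]
  Merge [14] + [30] -> [14, 30]
  Merge [16, 27] + [14, 30] -> [14, 16, 27, 30]
  Merge [2, 7, 22, 33] + [14, 16, 27, 30] -> [2, 7, 14, 16, 22, 27, 30, 33]


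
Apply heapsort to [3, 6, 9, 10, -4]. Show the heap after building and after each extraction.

Build heap: [10, 6, 9, 3, -4]
Extract 10: [9, 6, -4, 3, 10]
Extract 9: [6, 3, -4, 9, 10]
Extract 6: [3, -4, 6, 9, 10]
Extract 3: [-4, 3, 6, 9, 10]


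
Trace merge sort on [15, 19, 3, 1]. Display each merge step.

Divide and conquer:
  Merge [15] + [19] -> [15, 19]
  Merge [3] + [1] -> [1, 3]
  Merge [15, 19] + [1, 3] -> [1, 3, 15, 19]


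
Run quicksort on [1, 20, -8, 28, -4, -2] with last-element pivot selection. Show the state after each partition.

Partition 1: pivot=-2 at index 2 -> [-8, -4, -2, 28, 20, 1]
Partition 2: pivot=-4 at index 1 -> [-8, -4, -2, 28, 20, 1]
Partition 3: pivot=1 at index 3 -> [-8, -4, -2, 1, 20, 28]
Partition 4: pivot=28 at index 5 -> [-8, -4, -2, 1, 20, 28]


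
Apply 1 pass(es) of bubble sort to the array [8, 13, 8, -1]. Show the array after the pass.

After pass 1: [8, 8, -1, 13] (2 swaps)
Total swaps: 2


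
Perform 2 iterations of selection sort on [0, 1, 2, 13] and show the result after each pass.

Pass 1: Select minimum 0 at index 0, swap -> [0, 1, 2, 13]
Pass 2: Select minimum 1 at index 1, swap -> [0, 1, 2, 13]


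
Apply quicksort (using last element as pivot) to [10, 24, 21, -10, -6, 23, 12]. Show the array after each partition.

Partition 1: pivot=12 at index 3 -> [10, -10, -6, 12, 21, 23, 24]
Partition 2: pivot=-6 at index 1 -> [-10, -6, 10, 12, 21, 23, 24]
Partition 3: pivot=24 at index 6 -> [-10, -6, 10, 12, 21, 23, 24]
Partition 4: pivot=23 at index 5 -> [-10, -6, 10, 12, 21, 23, 24]


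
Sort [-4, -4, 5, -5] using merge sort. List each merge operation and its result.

Divide and conquer:
  Merge [-4] + [-4] -> [-4, -4]
  Merge [5] + [-5] -> [-5, 5]
  Merge [-4, -4] + [-5, 5] -> [-5, -4, -4, 5]


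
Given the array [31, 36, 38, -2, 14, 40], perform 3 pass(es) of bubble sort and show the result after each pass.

After pass 1: [31, 36, -2, 14, 38, 40] (2 swaps)
After pass 2: [31, -2, 14, 36, 38, 40] (2 swaps)
After pass 3: [-2, 14, 31, 36, 38, 40] (2 swaps)
Total swaps: 6


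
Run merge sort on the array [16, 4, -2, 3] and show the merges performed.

Divide and conquer:
  Merge [16] + [4] -> [4, 16]
  Merge [-2] + [3] -> [-2, 3]
  Merge [4, 16] + [-2, 3] -> [-2, 3, 4, 16]


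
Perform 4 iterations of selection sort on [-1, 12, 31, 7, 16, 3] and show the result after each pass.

Pass 1: Select minimum -1 at index 0, swap -> [-1, 12, 31, 7, 16, 3]
Pass 2: Select minimum 3 at index 5, swap -> [-1, 3, 31, 7, 16, 12]
Pass 3: Select minimum 7 at index 3, swap -> [-1, 3, 7, 31, 16, 12]
Pass 4: Select minimum 12 at index 5, swap -> [-1, 3, 7, 12, 16, 31]


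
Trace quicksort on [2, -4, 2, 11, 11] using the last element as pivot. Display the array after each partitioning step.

Partition 1: pivot=11 at index 4 -> [2, -4, 2, 11, 11]
Partition 2: pivot=11 at index 3 -> [2, -4, 2, 11, 11]
Partition 3: pivot=2 at index 2 -> [2, -4, 2, 11, 11]
Partition 4: pivot=-4 at index 0 -> [-4, 2, 2, 11, 11]


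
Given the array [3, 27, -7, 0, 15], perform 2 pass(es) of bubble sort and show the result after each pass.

After pass 1: [3, -7, 0, 15, 27] (3 swaps)
After pass 2: [-7, 0, 3, 15, 27] (2 swaps)
Total swaps: 5


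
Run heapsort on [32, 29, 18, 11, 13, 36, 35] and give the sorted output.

Build heap: [36, 29, 35, 11, 13, 18, 32]
Extract 36: [35, 29, 32, 11, 13, 18, 36]
Extract 35: [32, 29, 18, 11, 13, 35, 36]
Extract 32: [29, 13, 18, 11, 32, 35, 36]
Extract 29: [18, 13, 11, 29, 32, 35, 36]
Extract 18: [13, 11, 18, 29, 32, 35, 36]
Extract 13: [11, 13, 18, 29, 32, 35, 36]


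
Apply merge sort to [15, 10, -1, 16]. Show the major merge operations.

Divide and conquer:
  Merge [15] + [10] -> [10, 15]
  Merge [-1] + [16] -> [-1, 16]
  Merge [10, 15] + [-1, 16] -> [-1, 10, 15, 16]


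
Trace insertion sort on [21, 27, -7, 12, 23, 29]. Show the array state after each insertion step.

First element 21 is already 'sorted'
Insert 27: shifted 0 elements -> [21, 27, -7, 12, 23, 29]
Insert -7: shifted 2 elements -> [-7, 21, 27, 12, 23, 29]
Insert 12: shifted 2 elements -> [-7, 12, 21, 27, 23, 29]
Insert 23: shifted 1 elements -> [-7, 12, 21, 23, 27, 29]
Insert 29: shifted 0 elements -> [-7, 12, 21, 23, 27, 29]


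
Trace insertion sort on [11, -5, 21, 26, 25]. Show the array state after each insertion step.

First element 11 is already 'sorted'
Insert -5: shifted 1 elements -> [-5, 11, 21, 26, 25]
Insert 21: shifted 0 elements -> [-5, 11, 21, 26, 25]
Insert 26: shifted 0 elements -> [-5, 11, 21, 26, 25]
Insert 25: shifted 1 elements -> [-5, 11, 21, 25, 26]


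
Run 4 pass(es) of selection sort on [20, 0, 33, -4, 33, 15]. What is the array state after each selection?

Pass 1: Select minimum -4 at index 3, swap -> [-4, 0, 33, 20, 33, 15]
Pass 2: Select minimum 0 at index 1, swap -> [-4, 0, 33, 20, 33, 15]
Pass 3: Select minimum 15 at index 5, swap -> [-4, 0, 15, 20, 33, 33]
Pass 4: Select minimum 20 at index 3, swap -> [-4, 0, 15, 20, 33, 33]


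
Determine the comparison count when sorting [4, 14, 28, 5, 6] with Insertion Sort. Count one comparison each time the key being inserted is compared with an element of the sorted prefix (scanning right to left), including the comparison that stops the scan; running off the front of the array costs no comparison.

Insert 14: 4 <= 14 (stop) = 1 comparison(s) -> [4, 14, 28, 5, 6]
Insert 28: 14 <= 28 (stop) = 1 comparison(s) -> [4, 14, 28, 5, 6]
Insert 5: 28 > 5 (shift), 14 > 5 (shift), 4 <= 5 (stop) = 3 comparison(s) -> [4, 5, 14, 28, 6]
Insert 6: 28 > 6 (shift), 14 > 6 (shift), 5 <= 6 (stop) = 3 comparison(s) -> [4, 5, 6, 14, 28]
Total comparisons: 1 + 1 + 3 + 3 = 8


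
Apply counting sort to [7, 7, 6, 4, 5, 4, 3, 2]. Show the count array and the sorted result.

Count array: [0, 0, 1, 1, 2, 1, 1, 2]
(count[i] = number of elements equal to i)
Cumulative count: [0, 0, 1, 2, 4, 5, 6, 8]
Sorted: [2, 3, 4, 4, 5, 6, 7, 7]


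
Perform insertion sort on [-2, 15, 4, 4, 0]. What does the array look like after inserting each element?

First element -2 is already 'sorted'
Insert 15: shifted 0 elements -> [-2, 15, 4, 4, 0]
Insert 4: shifted 1 elements -> [-2, 4, 15, 4, 0]
Insert 4: shifted 1 elements -> [-2, 4, 4, 15, 0]
Insert 0: shifted 3 elements -> [-2, 0, 4, 4, 15]


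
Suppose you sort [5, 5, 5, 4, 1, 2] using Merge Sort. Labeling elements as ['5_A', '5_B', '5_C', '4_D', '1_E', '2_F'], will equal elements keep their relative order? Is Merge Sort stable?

Trace Merge Sort on the labeled array (the key is the number; the letter only tracks identity):
  Merge [5_B] + [5_C] -> [5_B, 5_C]
  Merge [5_A] + [5_B, 5_C] -> [5_A, 5_B, 5_C]
  Merge [1_E] + [2_F] -> [1_E, 2_F]
  Merge [4_D] + [1_E, 2_F] -> [1_E, 2_F, 4_D]
  Merge [5_A, 5_B, 5_C] + [1_E, 2_F, 4_D] -> [1_E, 2_F, 4_D, 5_A, 5_B, 5_C]
Final order: [1_E, 2_F, 4_D, 5_A, 5_B, 5_C]
Equal keys:
  value 5: originally 5_A, 5_B, 5_C; after sorting 5_A, 5_B, 5_C -> order preserved
All equal keys kept their original relative order. Merge Sort is stable: when the heads of the two halves are equal the merge takes from the left half first.
Answer: Stable


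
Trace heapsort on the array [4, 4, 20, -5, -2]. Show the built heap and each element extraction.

Build heap: [20, 4, 4, -5, -2]
Extract 20: [4, -2, 4, -5, 20]
Extract 4: [4, -2, -5, 4, 20]
Extract 4: [-2, -5, 4, 4, 20]
Extract -2: [-5, -2, 4, 4, 20]


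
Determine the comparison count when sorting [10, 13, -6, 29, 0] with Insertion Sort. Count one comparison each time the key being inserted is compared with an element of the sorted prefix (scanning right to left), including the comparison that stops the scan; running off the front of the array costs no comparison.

Insert 13: 10 <= 13 (stop) = 1 comparison(s) -> [10, 13, -6, 29, 0]
Insert -6: 13 > -6 (shift), 10 > -6 (shift), reached front = 2 comparison(s) -> [-6, 10, 13, 29, 0]
Insert 29: 13 <= 29 (stop) = 1 comparison(s) -> [-6, 10, 13, 29, 0]
Insert 0: 29 > 0 (shift), 13 > 0 (shift), 10 > 0 (shift), -6 <= 0 (stop) = 4 comparison(s) -> [-6, 0, 10, 13, 29]
Total comparisons: 1 + 2 + 1 + 4 = 8


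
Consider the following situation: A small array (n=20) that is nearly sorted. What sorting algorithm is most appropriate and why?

Best choice: Insertion sort
Reason: Insertion sort is O(n) for nearly sorted arrays and has low overhead


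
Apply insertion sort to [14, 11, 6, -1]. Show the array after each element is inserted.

First element 14 is already 'sorted'
Insert 11: shifted 1 elements -> [11, 14, 6, -1]
Insert 6: shifted 2 elements -> [6, 11, 14, -1]
Insert -1: shifted 3 elements -> [-1, 6, 11, 14]


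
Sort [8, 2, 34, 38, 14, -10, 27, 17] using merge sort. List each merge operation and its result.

Divide and conquer:
  Merge [8] + [2] -> [2, 8]
  Merge [34] + [38] -> [34, 38]
  Merge [2, 8] + [34, 38] -> [2, 8, 34, 38]
  Merge [14] + [-10] -> [-10, 14]
  Merge [27] + [17] -> [17, 27]
  Merge [-10, 14] + [17, 27] -> [-10, 14, 17, 27]
  Merge [2, 8, 34, 38] + [-10, 14, 17, 27] -> [-10, 2, 8, 14, 17, 27, 34, 38]


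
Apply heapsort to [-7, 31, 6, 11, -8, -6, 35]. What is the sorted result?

Build heap: [35, 31, 6, 11, -8, -6, -7]
Extract 35: [31, 11, 6, -7, -8, -6, 35]
Extract 31: [11, -6, 6, -7, -8, 31, 35]
Extract 11: [6, -6, -8, -7, 11, 31, 35]
Extract 6: [-6, -7, -8, 6, 11, 31, 35]
Extract -6: [-7, -8, -6, 6, 11, 31, 35]
Extract -7: [-8, -7, -6, 6, 11, 31, 35]


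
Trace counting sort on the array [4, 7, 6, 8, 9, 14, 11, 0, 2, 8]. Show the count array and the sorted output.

Count array: [1, 0, 1, 0, 1, 0, 1, 1, 2, 1, 0, 1, 0, 0, 1]
(count[i] = number of elements equal to i)
Cumulative count: [1, 1, 2, 2, 3, 3, 4, 5, 7, 8, 8, 9, 9, 9, 10]
Sorted: [0, 2, 4, 6, 7, 8, 8, 9, 11, 14]


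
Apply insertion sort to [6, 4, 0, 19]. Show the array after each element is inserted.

First element 6 is already 'sorted'
Insert 4: shifted 1 elements -> [4, 6, 0, 19]
Insert 0: shifted 2 elements -> [0, 4, 6, 19]
Insert 19: shifted 0 elements -> [0, 4, 6, 19]


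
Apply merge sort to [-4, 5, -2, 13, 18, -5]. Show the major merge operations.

Divide and conquer:
  Merge [5] + [-2] -> [-2, 5]
  Merge [-4] + [-2, 5] -> [-4, -2, 5]
  Merge [18] + [-5] -> [-5, 18]
  Merge [13] + [-5, 18] -> [-5, 13, 18]
  Merge [-4, -2, 5] + [-5, 13, 18] -> [-5, -4, -2, 5, 13, 18]


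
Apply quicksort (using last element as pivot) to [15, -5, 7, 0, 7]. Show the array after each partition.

Partition 1: pivot=7 at index 3 -> [-5, 7, 0, 7, 15]
Partition 2: pivot=0 at index 1 -> [-5, 0, 7, 7, 15]


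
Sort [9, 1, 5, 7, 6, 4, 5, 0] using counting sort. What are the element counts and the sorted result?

Count array: [1, 1, 0, 0, 1, 2, 1, 1, 0, 1]
(count[i] = number of elements equal to i)
Cumulative count: [1, 2, 2, 2, 3, 5, 6, 7, 7, 8]
Sorted: [0, 1, 4, 5, 5, 6, 7, 9]


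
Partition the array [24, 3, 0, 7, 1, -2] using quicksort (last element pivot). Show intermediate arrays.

Partition 1: pivot=-2 at index 0 -> [-2, 3, 0, 7, 1, 24]
Partition 2: pivot=24 at index 5 -> [-2, 3, 0, 7, 1, 24]
Partition 3: pivot=1 at index 2 -> [-2, 0, 1, 7, 3, 24]
Partition 4: pivot=3 at index 3 -> [-2, 0, 1, 3, 7, 24]


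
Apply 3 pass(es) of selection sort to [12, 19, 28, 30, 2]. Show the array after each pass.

Pass 1: Select minimum 2 at index 4, swap -> [2, 19, 28, 30, 12]
Pass 2: Select minimum 12 at index 4, swap -> [2, 12, 28, 30, 19]
Pass 3: Select minimum 19 at index 4, swap -> [2, 12, 19, 30, 28]


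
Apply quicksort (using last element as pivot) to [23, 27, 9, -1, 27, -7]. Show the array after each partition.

Partition 1: pivot=-7 at index 0 -> [-7, 27, 9, -1, 27, 23]
Partition 2: pivot=23 at index 3 -> [-7, 9, -1, 23, 27, 27]
Partition 3: pivot=-1 at index 1 -> [-7, -1, 9, 23, 27, 27]
Partition 4: pivot=27 at index 5 -> [-7, -1, 9, 23, 27, 27]


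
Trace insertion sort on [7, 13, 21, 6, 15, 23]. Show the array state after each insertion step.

First element 7 is already 'sorted'
Insert 13: shifted 0 elements -> [7, 13, 21, 6, 15, 23]
Insert 21: shifted 0 elements -> [7, 13, 21, 6, 15, 23]
Insert 6: shifted 3 elements -> [6, 7, 13, 21, 15, 23]
Insert 15: shifted 1 elements -> [6, 7, 13, 15, 21, 23]
Insert 23: shifted 0 elements -> [6, 7, 13, 15, 21, 23]


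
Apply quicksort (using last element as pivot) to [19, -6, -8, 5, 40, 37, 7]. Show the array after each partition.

Partition 1: pivot=7 at index 3 -> [-6, -8, 5, 7, 40, 37, 19]
Partition 2: pivot=5 at index 2 -> [-6, -8, 5, 7, 40, 37, 19]
Partition 3: pivot=-8 at index 0 -> [-8, -6, 5, 7, 40, 37, 19]
Partition 4: pivot=19 at index 4 -> [-8, -6, 5, 7, 19, 37, 40]
Partition 5: pivot=40 at index 6 -> [-8, -6, 5, 7, 19, 37, 40]


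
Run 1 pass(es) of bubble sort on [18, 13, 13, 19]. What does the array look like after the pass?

After pass 1: [13, 13, 18, 19] (2 swaps)
Total swaps: 2


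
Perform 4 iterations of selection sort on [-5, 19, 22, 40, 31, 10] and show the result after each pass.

Pass 1: Select minimum -5 at index 0, swap -> [-5, 19, 22, 40, 31, 10]
Pass 2: Select minimum 10 at index 5, swap -> [-5, 10, 22, 40, 31, 19]
Pass 3: Select minimum 19 at index 5, swap -> [-5, 10, 19, 40, 31, 22]
Pass 4: Select minimum 22 at index 5, swap -> [-5, 10, 19, 22, 31, 40]


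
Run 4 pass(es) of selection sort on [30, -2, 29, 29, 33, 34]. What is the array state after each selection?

Pass 1: Select minimum -2 at index 1, swap -> [-2, 30, 29, 29, 33, 34]
Pass 2: Select minimum 29 at index 2, swap -> [-2, 29, 30, 29, 33, 34]
Pass 3: Select minimum 29 at index 3, swap -> [-2, 29, 29, 30, 33, 34]
Pass 4: Select minimum 30 at index 3, swap -> [-2, 29, 29, 30, 33, 34]


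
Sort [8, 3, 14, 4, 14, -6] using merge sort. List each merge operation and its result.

Divide and conquer:
  Merge [3] + [14] -> [3, 14]
  Merge [8] + [3, 14] -> [3, 8, 14]
  Merge [14] + [-6] -> [-6, 14]
  Merge [4] + [-6, 14] -> [-6, 4, 14]
  Merge [3, 8, 14] + [-6, 4, 14] -> [-6, 3, 4, 8, 14, 14]


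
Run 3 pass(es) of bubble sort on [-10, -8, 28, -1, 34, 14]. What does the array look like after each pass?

After pass 1: [-10, -8, -1, 28, 14, 34] (2 swaps)
After pass 2: [-10, -8, -1, 14, 28, 34] (1 swaps)
After pass 3: [-10, -8, -1, 14, 28, 34] (0 swaps)
Total swaps: 3


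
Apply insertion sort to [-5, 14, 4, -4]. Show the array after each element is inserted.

First element -5 is already 'sorted'
Insert 14: shifted 0 elements -> [-5, 14, 4, -4]
Insert 4: shifted 1 elements -> [-5, 4, 14, -4]
Insert -4: shifted 2 elements -> [-5, -4, 4, 14]


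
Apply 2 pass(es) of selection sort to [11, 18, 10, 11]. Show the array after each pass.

Pass 1: Select minimum 10 at index 2, swap -> [10, 18, 11, 11]
Pass 2: Select minimum 11 at index 2, swap -> [10, 11, 18, 11]


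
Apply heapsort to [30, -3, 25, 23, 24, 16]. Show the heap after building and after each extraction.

Build heap: [30, 24, 25, 23, -3, 16]
Extract 30: [25, 24, 16, 23, -3, 30]
Extract 25: [24, 23, 16, -3, 25, 30]
Extract 24: [23, -3, 16, 24, 25, 30]
Extract 23: [16, -3, 23, 24, 25, 30]
Extract 16: [-3, 16, 23, 24, 25, 30]


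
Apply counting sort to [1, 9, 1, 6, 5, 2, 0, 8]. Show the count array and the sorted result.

Count array: [1, 2, 1, 0, 0, 1, 1, 0, 1, 1]
(count[i] = number of elements equal to i)
Cumulative count: [1, 3, 4, 4, 4, 5, 6, 6, 7, 8]
Sorted: [0, 1, 1, 2, 5, 6, 8, 9]


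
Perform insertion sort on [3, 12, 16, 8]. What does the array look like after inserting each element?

First element 3 is already 'sorted'
Insert 12: shifted 0 elements -> [3, 12, 16, 8]
Insert 16: shifted 0 elements -> [3, 12, 16, 8]
Insert 8: shifted 2 elements -> [3, 8, 12, 16]


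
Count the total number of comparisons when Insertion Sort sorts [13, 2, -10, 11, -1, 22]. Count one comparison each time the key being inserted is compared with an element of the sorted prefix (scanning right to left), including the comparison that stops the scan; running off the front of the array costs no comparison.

Insert 2: 13 > 2 (shift), reached front = 1 comparison(s) -> [2, 13, -10, 11, -1, 22]
Insert -10: 13 > -10 (shift), 2 > -10 (shift), reached front = 2 comparison(s) -> [-10, 2, 13, 11, -1, 22]
Insert 11: 13 > 11 (shift), 2 <= 11 (stop) = 2 comparison(s) -> [-10, 2, 11, 13, -1, 22]
Insert -1: 13 > -1 (shift), 11 > -1 (shift), 2 > -1 (shift), -10 <= -1 (stop) = 4 comparison(s) -> [-10, -1, 2, 11, 13, 22]
Insert 22: 13 <= 22 (stop) = 1 comparison(s) -> [-10, -1, 2, 11, 13, 22]
Total comparisons: 1 + 2 + 2 + 4 + 1 = 10


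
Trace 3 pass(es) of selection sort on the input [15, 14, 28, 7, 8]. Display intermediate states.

Pass 1: Select minimum 7 at index 3, swap -> [7, 14, 28, 15, 8]
Pass 2: Select minimum 8 at index 4, swap -> [7, 8, 28, 15, 14]
Pass 3: Select minimum 14 at index 4, swap -> [7, 8, 14, 15, 28]


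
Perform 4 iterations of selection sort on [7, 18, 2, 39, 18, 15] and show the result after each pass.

Pass 1: Select minimum 2 at index 2, swap -> [2, 18, 7, 39, 18, 15]
Pass 2: Select minimum 7 at index 2, swap -> [2, 7, 18, 39, 18, 15]
Pass 3: Select minimum 15 at index 5, swap -> [2, 7, 15, 39, 18, 18]
Pass 4: Select minimum 18 at index 4, swap -> [2, 7, 15, 18, 39, 18]


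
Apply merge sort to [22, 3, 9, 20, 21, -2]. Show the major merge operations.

Divide and conquer:
  Merge [3] + [9] -> [3, 9]
  Merge [22] + [3, 9] -> [3, 9, 22]
  Merge [21] + [-2] -> [-2, 21]
  Merge [20] + [-2, 21] -> [-2, 20, 21]
  Merge [3, 9, 22] + [-2, 20, 21] -> [-2, 3, 9, 20, 21, 22]


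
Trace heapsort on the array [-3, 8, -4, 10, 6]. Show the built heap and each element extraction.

Build heap: [10, 8, -4, -3, 6]
Extract 10: [8, 6, -4, -3, 10]
Extract 8: [6, -3, -4, 8, 10]
Extract 6: [-3, -4, 6, 8, 10]
Extract -3: [-4, -3, 6, 8, 10]


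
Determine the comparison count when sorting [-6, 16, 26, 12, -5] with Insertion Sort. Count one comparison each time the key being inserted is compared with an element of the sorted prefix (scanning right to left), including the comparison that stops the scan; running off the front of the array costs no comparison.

Insert 16: -6 <= 16 (stop) = 1 comparison(s) -> [-6, 16, 26, 12, -5]
Insert 26: 16 <= 26 (stop) = 1 comparison(s) -> [-6, 16, 26, 12, -5]
Insert 12: 26 > 12 (shift), 16 > 12 (shift), -6 <= 12 (stop) = 3 comparison(s) -> [-6, 12, 16, 26, -5]
Insert -5: 26 > -5 (shift), 16 > -5 (shift), 12 > -5 (shift), -6 <= -5 (stop) = 4 comparison(s) -> [-6, -5, 12, 16, 26]
Total comparisons: 1 + 1 + 3 + 4 = 9


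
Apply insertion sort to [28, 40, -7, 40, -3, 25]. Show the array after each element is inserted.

First element 28 is already 'sorted'
Insert 40: shifted 0 elements -> [28, 40, -7, 40, -3, 25]
Insert -7: shifted 2 elements -> [-7, 28, 40, 40, -3, 25]
Insert 40: shifted 0 elements -> [-7, 28, 40, 40, -3, 25]
Insert -3: shifted 3 elements -> [-7, -3, 28, 40, 40, 25]
Insert 25: shifted 3 elements -> [-7, -3, 25, 28, 40, 40]


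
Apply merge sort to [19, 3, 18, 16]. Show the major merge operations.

Divide and conquer:
  Merge [19] + [3] -> [3, 19]
  Merge [18] + [16] -> [16, 18]
  Merge [3, 19] + [16, 18] -> [3, 16, 18, 19]


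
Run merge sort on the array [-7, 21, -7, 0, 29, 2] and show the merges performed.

Divide and conquer:
  Merge [21] + [-7] -> [-7, 21]
  Merge [-7] + [-7, 21] -> [-7, -7, 21]
  Merge [29] + [2] -> [2, 29]
  Merge [0] + [2, 29] -> [0, 2, 29]
  Merge [-7, -7, 21] + [0, 2, 29] -> [-7, -7, 0, 2, 21, 29]


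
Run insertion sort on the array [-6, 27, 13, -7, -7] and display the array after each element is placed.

First element -6 is already 'sorted'
Insert 27: shifted 0 elements -> [-6, 27, 13, -7, -7]
Insert 13: shifted 1 elements -> [-6, 13, 27, -7, -7]
Insert -7: shifted 3 elements -> [-7, -6, 13, 27, -7]
Insert -7: shifted 3 elements -> [-7, -7, -6, 13, 27]


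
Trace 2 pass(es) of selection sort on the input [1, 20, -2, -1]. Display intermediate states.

Pass 1: Select minimum -2 at index 2, swap -> [-2, 20, 1, -1]
Pass 2: Select minimum -1 at index 3, swap -> [-2, -1, 1, 20]


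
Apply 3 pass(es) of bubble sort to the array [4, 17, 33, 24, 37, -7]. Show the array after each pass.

After pass 1: [4, 17, 24, 33, -7, 37] (2 swaps)
After pass 2: [4, 17, 24, -7, 33, 37] (1 swaps)
After pass 3: [4, 17, -7, 24, 33, 37] (1 swaps)
Total swaps: 4


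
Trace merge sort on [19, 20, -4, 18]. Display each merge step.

Divide and conquer:
  Merge [19] + [20] -> [19, 20]
  Merge [-4] + [18] -> [-4, 18]
  Merge [19, 20] + [-4, 18] -> [-4, 18, 19, 20]


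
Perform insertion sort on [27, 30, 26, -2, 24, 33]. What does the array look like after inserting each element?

First element 27 is already 'sorted'
Insert 30: shifted 0 elements -> [27, 30, 26, -2, 24, 33]
Insert 26: shifted 2 elements -> [26, 27, 30, -2, 24, 33]
Insert -2: shifted 3 elements -> [-2, 26, 27, 30, 24, 33]
Insert 24: shifted 3 elements -> [-2, 24, 26, 27, 30, 33]
Insert 33: shifted 0 elements -> [-2, 24, 26, 27, 30, 33]


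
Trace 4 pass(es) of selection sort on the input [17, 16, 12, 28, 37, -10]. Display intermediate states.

Pass 1: Select minimum -10 at index 5, swap -> [-10, 16, 12, 28, 37, 17]
Pass 2: Select minimum 12 at index 2, swap -> [-10, 12, 16, 28, 37, 17]
Pass 3: Select minimum 16 at index 2, swap -> [-10, 12, 16, 28, 37, 17]
Pass 4: Select minimum 17 at index 5, swap -> [-10, 12, 16, 17, 37, 28]


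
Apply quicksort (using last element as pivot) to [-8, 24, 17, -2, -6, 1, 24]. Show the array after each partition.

Partition 1: pivot=24 at index 6 -> [-8, 24, 17, -2, -6, 1, 24]
Partition 2: pivot=1 at index 3 -> [-8, -2, -6, 1, 17, 24, 24]
Partition 3: pivot=-6 at index 1 -> [-8, -6, -2, 1, 17, 24, 24]
Partition 4: pivot=24 at index 5 -> [-8, -6, -2, 1, 17, 24, 24]


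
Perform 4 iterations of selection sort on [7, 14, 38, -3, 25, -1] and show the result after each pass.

Pass 1: Select minimum -3 at index 3, swap -> [-3, 14, 38, 7, 25, -1]
Pass 2: Select minimum -1 at index 5, swap -> [-3, -1, 38, 7, 25, 14]
Pass 3: Select minimum 7 at index 3, swap -> [-3, -1, 7, 38, 25, 14]
Pass 4: Select minimum 14 at index 5, swap -> [-3, -1, 7, 14, 25, 38]


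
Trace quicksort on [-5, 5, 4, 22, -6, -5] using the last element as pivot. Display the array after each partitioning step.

Partition 1: pivot=-5 at index 2 -> [-5, -6, -5, 22, 5, 4]
Partition 2: pivot=-6 at index 0 -> [-6, -5, -5, 22, 5, 4]
Partition 3: pivot=4 at index 3 -> [-6, -5, -5, 4, 5, 22]
Partition 4: pivot=22 at index 5 -> [-6, -5, -5, 4, 5, 22]


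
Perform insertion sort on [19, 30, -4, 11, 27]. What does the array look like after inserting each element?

First element 19 is already 'sorted'
Insert 30: shifted 0 elements -> [19, 30, -4, 11, 27]
Insert -4: shifted 2 elements -> [-4, 19, 30, 11, 27]
Insert 11: shifted 2 elements -> [-4, 11, 19, 30, 27]
Insert 27: shifted 1 elements -> [-4, 11, 19, 27, 30]


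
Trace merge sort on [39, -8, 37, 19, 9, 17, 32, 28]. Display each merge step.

Divide and conquer:
  Merge [39] + [-8] -> [-8, 39]
  Merge [37] + [19] -> [19, 37]
  Merge [-8, 39] + [19, 37] -> [-8, 19, 37, 39]
  Merge [9] + [17] -> [9, 17]
  Merge [32] + [28] -> [28, 32]
  Merge [9, 17] + [28, 32] -> [9, 17, 28, 32]
  Merge [-8, 19, 37, 39] + [9, 17, 28, 32] -> [-8, 9, 17, 19, 28, 32, 37, 39]


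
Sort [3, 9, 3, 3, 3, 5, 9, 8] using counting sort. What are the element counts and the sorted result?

Count array: [0, 0, 0, 4, 0, 1, 0, 0, 1, 2]
(count[i] = number of elements equal to i)
Cumulative count: [0, 0, 0, 4, 4, 5, 5, 5, 6, 8]
Sorted: [3, 3, 3, 3, 5, 8, 9, 9]


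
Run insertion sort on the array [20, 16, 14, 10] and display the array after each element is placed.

First element 20 is already 'sorted'
Insert 16: shifted 1 elements -> [16, 20, 14, 10]
Insert 14: shifted 2 elements -> [14, 16, 20, 10]
Insert 10: shifted 3 elements -> [10, 14, 16, 20]


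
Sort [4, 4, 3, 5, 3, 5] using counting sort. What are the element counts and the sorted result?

Count array: [0, 0, 0, 2, 2, 2]
(count[i] = number of elements equal to i)
Cumulative count: [0, 0, 0, 2, 4, 6]
Sorted: [3, 3, 4, 4, 5, 5]


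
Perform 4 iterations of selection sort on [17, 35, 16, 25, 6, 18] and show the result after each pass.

Pass 1: Select minimum 6 at index 4, swap -> [6, 35, 16, 25, 17, 18]
Pass 2: Select minimum 16 at index 2, swap -> [6, 16, 35, 25, 17, 18]
Pass 3: Select minimum 17 at index 4, swap -> [6, 16, 17, 25, 35, 18]
Pass 4: Select minimum 18 at index 5, swap -> [6, 16, 17, 18, 35, 25]


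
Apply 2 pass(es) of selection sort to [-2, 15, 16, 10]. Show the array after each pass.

Pass 1: Select minimum -2 at index 0, swap -> [-2, 15, 16, 10]
Pass 2: Select minimum 10 at index 3, swap -> [-2, 10, 16, 15]


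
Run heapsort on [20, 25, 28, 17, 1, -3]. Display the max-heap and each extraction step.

Build heap: [28, 25, 20, 17, 1, -3]
Extract 28: [25, 17, 20, -3, 1, 28]
Extract 25: [20, 17, 1, -3, 25, 28]
Extract 20: [17, -3, 1, 20, 25, 28]
Extract 17: [1, -3, 17, 20, 25, 28]
Extract 1: [-3, 1, 17, 20, 25, 28]


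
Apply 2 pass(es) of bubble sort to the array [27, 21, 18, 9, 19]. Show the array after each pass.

After pass 1: [21, 18, 9, 19, 27] (4 swaps)
After pass 2: [18, 9, 19, 21, 27] (3 swaps)
Total swaps: 7


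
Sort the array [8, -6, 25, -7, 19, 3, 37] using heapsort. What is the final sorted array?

Build heap: [37, 19, 25, -7, -6, 3, 8]
Extract 37: [25, 19, 8, -7, -6, 3, 37]
Extract 25: [19, 3, 8, -7, -6, 25, 37]
Extract 19: [8, 3, -6, -7, 19, 25, 37]
Extract 8: [3, -7, -6, 8, 19, 25, 37]
Extract 3: [-6, -7, 3, 8, 19, 25, 37]
Extract -6: [-7, -6, 3, 8, 19, 25, 37]


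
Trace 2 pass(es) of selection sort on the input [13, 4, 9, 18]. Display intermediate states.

Pass 1: Select minimum 4 at index 1, swap -> [4, 13, 9, 18]
Pass 2: Select minimum 9 at index 2, swap -> [4, 9, 13, 18]


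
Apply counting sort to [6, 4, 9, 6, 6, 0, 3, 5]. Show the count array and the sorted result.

Count array: [1, 0, 0, 1, 1, 1, 3, 0, 0, 1]
(count[i] = number of elements equal to i)
Cumulative count: [1, 1, 1, 2, 3, 4, 7, 7, 7, 8]
Sorted: [0, 3, 4, 5, 6, 6, 6, 9]


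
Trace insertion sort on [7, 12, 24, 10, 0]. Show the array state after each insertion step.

First element 7 is already 'sorted'
Insert 12: shifted 0 elements -> [7, 12, 24, 10, 0]
Insert 24: shifted 0 elements -> [7, 12, 24, 10, 0]
Insert 10: shifted 2 elements -> [7, 10, 12, 24, 0]
Insert 0: shifted 4 elements -> [0, 7, 10, 12, 24]


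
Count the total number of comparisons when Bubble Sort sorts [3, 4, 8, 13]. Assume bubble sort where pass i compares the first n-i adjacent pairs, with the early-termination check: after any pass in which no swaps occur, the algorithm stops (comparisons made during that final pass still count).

Pass 1: compare adjacent pairs (0,1)..(2,3) = 3 comparison(s), 0 swap(s) -> [3, 4, 8, 13]
No swaps in this pass, so bubble sort stops here.
Total comparisons: 3 = 3


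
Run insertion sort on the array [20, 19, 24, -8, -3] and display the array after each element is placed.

First element 20 is already 'sorted'
Insert 19: shifted 1 elements -> [19, 20, 24, -8, -3]
Insert 24: shifted 0 elements -> [19, 20, 24, -8, -3]
Insert -8: shifted 3 elements -> [-8, 19, 20, 24, -3]
Insert -3: shifted 3 elements -> [-8, -3, 19, 20, 24]


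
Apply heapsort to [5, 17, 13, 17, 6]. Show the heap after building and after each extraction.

Build heap: [17, 17, 13, 5, 6]
Extract 17: [17, 6, 13, 5, 17]
Extract 17: [13, 6, 5, 17, 17]
Extract 13: [6, 5, 13, 17, 17]
Extract 6: [5, 6, 13, 17, 17]


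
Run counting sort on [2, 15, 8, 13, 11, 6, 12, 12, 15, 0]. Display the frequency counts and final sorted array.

Count array: [1, 0, 1, 0, 0, 0, 1, 0, 1, 0, 0, 1, 2, 1, 0, 2]
(count[i] = number of elements equal to i)
Cumulative count: [1, 1, 2, 2, 2, 2, 3, 3, 4, 4, 4, 5, 7, 8, 8, 10]
Sorted: [0, 2, 6, 8, 11, 12, 12, 13, 15, 15]


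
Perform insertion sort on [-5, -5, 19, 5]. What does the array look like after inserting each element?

First element -5 is already 'sorted'
Insert -5: shifted 0 elements -> [-5, -5, 19, 5]
Insert 19: shifted 0 elements -> [-5, -5, 19, 5]
Insert 5: shifted 1 elements -> [-5, -5, 5, 19]


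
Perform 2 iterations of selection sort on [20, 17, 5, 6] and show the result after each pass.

Pass 1: Select minimum 5 at index 2, swap -> [5, 17, 20, 6]
Pass 2: Select minimum 6 at index 3, swap -> [5, 6, 20, 17]


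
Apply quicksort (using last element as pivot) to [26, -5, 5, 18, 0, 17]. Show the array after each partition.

Partition 1: pivot=17 at index 3 -> [-5, 5, 0, 17, 26, 18]
Partition 2: pivot=0 at index 1 -> [-5, 0, 5, 17, 26, 18]
Partition 3: pivot=18 at index 4 -> [-5, 0, 5, 17, 18, 26]


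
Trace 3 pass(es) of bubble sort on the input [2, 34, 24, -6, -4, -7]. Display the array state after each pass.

After pass 1: [2, 24, -6, -4, -7, 34] (4 swaps)
After pass 2: [2, -6, -4, -7, 24, 34] (3 swaps)
After pass 3: [-6, -4, -7, 2, 24, 34] (3 swaps)
Total swaps: 10


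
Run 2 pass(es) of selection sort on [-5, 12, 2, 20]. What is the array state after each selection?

Pass 1: Select minimum -5 at index 0, swap -> [-5, 12, 2, 20]
Pass 2: Select minimum 2 at index 2, swap -> [-5, 2, 12, 20]


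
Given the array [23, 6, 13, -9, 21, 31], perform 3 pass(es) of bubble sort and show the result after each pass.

After pass 1: [6, 13, -9, 21, 23, 31] (4 swaps)
After pass 2: [6, -9, 13, 21, 23, 31] (1 swaps)
After pass 3: [-9, 6, 13, 21, 23, 31] (1 swaps)
Total swaps: 6


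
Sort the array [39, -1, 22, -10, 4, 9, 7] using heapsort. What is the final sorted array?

Build heap: [39, 4, 22, -10, -1, 9, 7]
Extract 39: [22, 4, 9, -10, -1, 7, 39]
Extract 22: [9, 4, 7, -10, -1, 22, 39]
Extract 9: [7, 4, -1, -10, 9, 22, 39]
Extract 7: [4, -10, -1, 7, 9, 22, 39]
Extract 4: [-1, -10, 4, 7, 9, 22, 39]
Extract -1: [-10, -1, 4, 7, 9, 22, 39]


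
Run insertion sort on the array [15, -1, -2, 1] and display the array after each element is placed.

First element 15 is already 'sorted'
Insert -1: shifted 1 elements -> [-1, 15, -2, 1]
Insert -2: shifted 2 elements -> [-2, -1, 15, 1]
Insert 1: shifted 1 elements -> [-2, -1, 1, 15]


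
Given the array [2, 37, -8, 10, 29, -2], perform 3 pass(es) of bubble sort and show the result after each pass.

After pass 1: [2, -8, 10, 29, -2, 37] (4 swaps)
After pass 2: [-8, 2, 10, -2, 29, 37] (2 swaps)
After pass 3: [-8, 2, -2, 10, 29, 37] (1 swaps)
Total swaps: 7


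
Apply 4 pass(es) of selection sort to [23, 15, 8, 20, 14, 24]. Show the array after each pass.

Pass 1: Select minimum 8 at index 2, swap -> [8, 15, 23, 20, 14, 24]
Pass 2: Select minimum 14 at index 4, swap -> [8, 14, 23, 20, 15, 24]
Pass 3: Select minimum 15 at index 4, swap -> [8, 14, 15, 20, 23, 24]
Pass 4: Select minimum 20 at index 3, swap -> [8, 14, 15, 20, 23, 24]


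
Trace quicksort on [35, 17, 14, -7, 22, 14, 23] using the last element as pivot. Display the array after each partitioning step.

Partition 1: pivot=23 at index 5 -> [17, 14, -7, 22, 14, 23, 35]
Partition 2: pivot=14 at index 2 -> [14, -7, 14, 22, 17, 23, 35]
Partition 3: pivot=-7 at index 0 -> [-7, 14, 14, 22, 17, 23, 35]
Partition 4: pivot=17 at index 3 -> [-7, 14, 14, 17, 22, 23, 35]


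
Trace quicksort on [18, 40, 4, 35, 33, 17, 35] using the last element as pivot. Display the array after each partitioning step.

Partition 1: pivot=35 at index 5 -> [18, 4, 35, 33, 17, 35, 40]
Partition 2: pivot=17 at index 1 -> [4, 17, 35, 33, 18, 35, 40]
Partition 3: pivot=18 at index 2 -> [4, 17, 18, 33, 35, 35, 40]
Partition 4: pivot=35 at index 4 -> [4, 17, 18, 33, 35, 35, 40]


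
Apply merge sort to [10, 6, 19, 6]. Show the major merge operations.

Divide and conquer:
  Merge [10] + [6] -> [6, 10]
  Merge [19] + [6] -> [6, 19]
  Merge [6, 10] + [6, 19] -> [6, 6, 10, 19]


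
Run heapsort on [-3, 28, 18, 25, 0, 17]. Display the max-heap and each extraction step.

Build heap: [28, 25, 18, -3, 0, 17]
Extract 28: [25, 17, 18, -3, 0, 28]
Extract 25: [18, 17, 0, -3, 25, 28]
Extract 18: [17, -3, 0, 18, 25, 28]
Extract 17: [0, -3, 17, 18, 25, 28]
Extract 0: [-3, 0, 17, 18, 25, 28]


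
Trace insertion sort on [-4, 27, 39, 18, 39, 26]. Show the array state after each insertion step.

First element -4 is already 'sorted'
Insert 27: shifted 0 elements -> [-4, 27, 39, 18, 39, 26]
Insert 39: shifted 0 elements -> [-4, 27, 39, 18, 39, 26]
Insert 18: shifted 2 elements -> [-4, 18, 27, 39, 39, 26]
Insert 39: shifted 0 elements -> [-4, 18, 27, 39, 39, 26]
Insert 26: shifted 3 elements -> [-4, 18, 26, 27, 39, 39]


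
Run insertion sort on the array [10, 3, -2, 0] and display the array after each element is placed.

First element 10 is already 'sorted'
Insert 3: shifted 1 elements -> [3, 10, -2, 0]
Insert -2: shifted 2 elements -> [-2, 3, 10, 0]
Insert 0: shifted 2 elements -> [-2, 0, 3, 10]


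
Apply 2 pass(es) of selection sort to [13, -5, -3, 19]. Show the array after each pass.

Pass 1: Select minimum -5 at index 1, swap -> [-5, 13, -3, 19]
Pass 2: Select minimum -3 at index 2, swap -> [-5, -3, 13, 19]


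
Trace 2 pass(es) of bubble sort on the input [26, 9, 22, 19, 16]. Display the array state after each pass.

After pass 1: [9, 22, 19, 16, 26] (4 swaps)
After pass 2: [9, 19, 16, 22, 26] (2 swaps)
Total swaps: 6


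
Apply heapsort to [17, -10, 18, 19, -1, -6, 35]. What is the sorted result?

Build heap: [35, 19, 18, -10, -1, -6, 17]
Extract 35: [19, 17, 18, -10, -1, -6, 35]
Extract 19: [18, 17, -6, -10, -1, 19, 35]
Extract 18: [17, -1, -6, -10, 18, 19, 35]
Extract 17: [-1, -10, -6, 17, 18, 19, 35]
Extract -1: [-6, -10, -1, 17, 18, 19, 35]
Extract -6: [-10, -6, -1, 17, 18, 19, 35]


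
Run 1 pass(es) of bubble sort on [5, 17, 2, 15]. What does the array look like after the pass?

After pass 1: [5, 2, 15, 17] (2 swaps)
Total swaps: 2


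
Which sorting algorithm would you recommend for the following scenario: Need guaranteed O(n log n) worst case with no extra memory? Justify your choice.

Best choice: Heapsort
Reason: Heapsort is O(n log n) worst case and sorts in-place; quicksort can degrade to O(n^2)


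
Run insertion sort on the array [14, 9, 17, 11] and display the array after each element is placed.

First element 14 is already 'sorted'
Insert 9: shifted 1 elements -> [9, 14, 17, 11]
Insert 17: shifted 0 elements -> [9, 14, 17, 11]
Insert 11: shifted 2 elements -> [9, 11, 14, 17]


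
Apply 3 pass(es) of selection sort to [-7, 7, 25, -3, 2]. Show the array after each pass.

Pass 1: Select minimum -7 at index 0, swap -> [-7, 7, 25, -3, 2]
Pass 2: Select minimum -3 at index 3, swap -> [-7, -3, 25, 7, 2]
Pass 3: Select minimum 2 at index 4, swap -> [-7, -3, 2, 7, 25]


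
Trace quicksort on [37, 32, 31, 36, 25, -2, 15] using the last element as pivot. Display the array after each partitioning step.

Partition 1: pivot=15 at index 1 -> [-2, 15, 31, 36, 25, 37, 32]
Partition 2: pivot=32 at index 4 -> [-2, 15, 31, 25, 32, 37, 36]
Partition 3: pivot=25 at index 2 -> [-2, 15, 25, 31, 32, 37, 36]
Partition 4: pivot=36 at index 5 -> [-2, 15, 25, 31, 32, 36, 37]


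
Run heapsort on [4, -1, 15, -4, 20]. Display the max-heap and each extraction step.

Build heap: [20, 4, 15, -4, -1]
Extract 20: [15, 4, -1, -4, 20]
Extract 15: [4, -4, -1, 15, 20]
Extract 4: [-1, -4, 4, 15, 20]
Extract -1: [-4, -1, 4, 15, 20]


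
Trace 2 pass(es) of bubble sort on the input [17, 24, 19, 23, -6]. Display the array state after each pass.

After pass 1: [17, 19, 23, -6, 24] (3 swaps)
After pass 2: [17, 19, -6, 23, 24] (1 swaps)
Total swaps: 4


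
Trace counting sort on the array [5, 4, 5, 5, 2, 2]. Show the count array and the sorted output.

Count array: [0, 0, 2, 0, 1, 3]
(count[i] = number of elements equal to i)
Cumulative count: [0, 0, 2, 2, 3, 6]
Sorted: [2, 2, 4, 5, 5, 5]


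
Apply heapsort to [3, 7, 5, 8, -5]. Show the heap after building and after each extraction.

Build heap: [8, 7, 5, 3, -5]
Extract 8: [7, 3, 5, -5, 8]
Extract 7: [5, 3, -5, 7, 8]
Extract 5: [3, -5, 5, 7, 8]
Extract 3: [-5, 3, 5, 7, 8]


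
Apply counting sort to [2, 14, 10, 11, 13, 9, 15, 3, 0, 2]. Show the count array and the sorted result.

Count array: [1, 0, 2, 1, 0, 0, 0, 0, 0, 1, 1, 1, 0, 1, 1, 1]
(count[i] = number of elements equal to i)
Cumulative count: [1, 1, 3, 4, 4, 4, 4, 4, 4, 5, 6, 7, 7, 8, 9, 10]
Sorted: [0, 2, 2, 3, 9, 10, 11, 13, 14, 15]


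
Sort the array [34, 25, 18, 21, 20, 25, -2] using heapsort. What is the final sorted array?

Build heap: [34, 25, 25, 21, 20, 18, -2]
Extract 34: [25, 21, 25, -2, 20, 18, 34]
Extract 25: [25, 21, 18, -2, 20, 25, 34]
Extract 25: [21, 20, 18, -2, 25, 25, 34]
Extract 21: [20, -2, 18, 21, 25, 25, 34]
Extract 20: [18, -2, 20, 21, 25, 25, 34]
Extract 18: [-2, 18, 20, 21, 25, 25, 34]


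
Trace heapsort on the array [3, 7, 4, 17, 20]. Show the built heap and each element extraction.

Build heap: [20, 17, 4, 3, 7]
Extract 20: [17, 7, 4, 3, 20]
Extract 17: [7, 3, 4, 17, 20]
Extract 7: [4, 3, 7, 17, 20]
Extract 4: [3, 4, 7, 17, 20]


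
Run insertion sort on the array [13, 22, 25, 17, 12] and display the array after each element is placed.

First element 13 is already 'sorted'
Insert 22: shifted 0 elements -> [13, 22, 25, 17, 12]
Insert 25: shifted 0 elements -> [13, 22, 25, 17, 12]
Insert 17: shifted 2 elements -> [13, 17, 22, 25, 12]
Insert 12: shifted 4 elements -> [12, 13, 17, 22, 25]


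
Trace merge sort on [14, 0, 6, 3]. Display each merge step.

Divide and conquer:
  Merge [14] + [0] -> [0, 14]
  Merge [6] + [3] -> [3, 6]
  Merge [0, 14] + [3, 6] -> [0, 3, 6, 14]
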